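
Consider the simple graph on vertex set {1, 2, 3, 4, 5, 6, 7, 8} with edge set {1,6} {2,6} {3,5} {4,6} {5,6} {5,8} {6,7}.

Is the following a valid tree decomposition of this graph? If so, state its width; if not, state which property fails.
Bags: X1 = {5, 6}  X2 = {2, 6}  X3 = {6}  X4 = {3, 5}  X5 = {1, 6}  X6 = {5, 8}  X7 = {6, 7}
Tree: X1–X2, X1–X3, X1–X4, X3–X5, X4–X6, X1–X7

A tree decomposition must satisfy three properties: every vertex lies in some bag; for every edge, both endpoints lie together in some bag; and for every vertex, the bags containing it form a connected subtree. Here vertex 4 appears in no bag, so the decomposition is invalid.

No — vertex 4 appears in no bag.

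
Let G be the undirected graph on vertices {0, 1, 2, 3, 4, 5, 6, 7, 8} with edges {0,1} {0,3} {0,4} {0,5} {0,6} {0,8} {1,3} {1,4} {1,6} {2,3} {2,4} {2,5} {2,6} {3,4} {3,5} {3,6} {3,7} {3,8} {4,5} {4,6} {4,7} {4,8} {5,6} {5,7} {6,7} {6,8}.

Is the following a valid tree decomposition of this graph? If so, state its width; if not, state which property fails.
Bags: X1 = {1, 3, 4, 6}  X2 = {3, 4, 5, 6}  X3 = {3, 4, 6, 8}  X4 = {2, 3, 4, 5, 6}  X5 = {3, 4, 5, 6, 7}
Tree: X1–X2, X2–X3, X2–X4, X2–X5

No — vertex 0 appears in no bag.

A tree decomposition must satisfy three properties: every vertex lies in some bag; for every edge, both endpoints lie together in some bag; and for every vertex, the bags containing it form a connected subtree. Here vertex 0 appears in no bag, so the decomposition is invalid.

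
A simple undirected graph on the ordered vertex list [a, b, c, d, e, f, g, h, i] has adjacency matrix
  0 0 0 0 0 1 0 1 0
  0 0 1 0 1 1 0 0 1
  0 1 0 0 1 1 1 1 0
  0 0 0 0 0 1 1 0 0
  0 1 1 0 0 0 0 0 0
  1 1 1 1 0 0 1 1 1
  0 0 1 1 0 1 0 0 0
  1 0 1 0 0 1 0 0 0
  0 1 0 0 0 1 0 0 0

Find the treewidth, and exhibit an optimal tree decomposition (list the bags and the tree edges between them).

Every bag has size at most 3, so the width is 3 − 1 = 2 and tw(G) ≤ 2. On the other hand G contains the 3-clique {b, c, e}. A clique must lie in a single bag of any decomposition, so no decomposition can have width below 2. Hence tw(G) = 2 exactly.

Treewidth 2.
Bags: B1 = {d, f, g}  B2 = {c, f, g}  B3 = {c, f, h}  B4 = {b, c, f}  B5 = {a, f, h}  B6 = {b, c, e}  B7 = {b, f, i}
Tree: B1–B2, B2–B3, B3–B4, B3–B5, B4–B6, B4–B7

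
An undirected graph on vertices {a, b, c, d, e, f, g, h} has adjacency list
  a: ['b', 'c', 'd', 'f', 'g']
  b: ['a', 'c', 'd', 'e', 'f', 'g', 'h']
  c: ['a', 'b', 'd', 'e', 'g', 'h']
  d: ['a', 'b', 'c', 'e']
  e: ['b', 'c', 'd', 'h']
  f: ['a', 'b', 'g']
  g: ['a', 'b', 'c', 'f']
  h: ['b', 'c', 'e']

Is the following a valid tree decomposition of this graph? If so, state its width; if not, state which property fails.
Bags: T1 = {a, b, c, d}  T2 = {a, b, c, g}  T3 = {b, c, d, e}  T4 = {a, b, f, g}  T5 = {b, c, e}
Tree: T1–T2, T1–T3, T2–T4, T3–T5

A tree decomposition must satisfy three properties: every vertex lies in some bag; for every edge, both endpoints lie together in some bag; and for every vertex, the bags containing it form a connected subtree. Here vertex h appears in no bag, so the decomposition is invalid.

No — vertex h appears in no bag.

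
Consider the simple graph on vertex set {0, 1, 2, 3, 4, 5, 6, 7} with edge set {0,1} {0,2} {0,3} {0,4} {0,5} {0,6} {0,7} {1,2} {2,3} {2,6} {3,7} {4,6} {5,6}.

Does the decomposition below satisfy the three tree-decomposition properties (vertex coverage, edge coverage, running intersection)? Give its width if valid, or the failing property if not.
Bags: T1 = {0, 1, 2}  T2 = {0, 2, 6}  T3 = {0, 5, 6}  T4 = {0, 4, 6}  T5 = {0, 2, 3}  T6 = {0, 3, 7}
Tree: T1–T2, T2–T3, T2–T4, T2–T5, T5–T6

Vertex coverage: the bags together contain {0, 1, 2, 3, 4, 5, 6, 7}, the full vertex set. Edge coverage: each edge of G has both endpoints in at least one bag. Running intersection: for every vertex, the bags containing it form a connected subtree. All three properties hold, so this is a valid tree decomposition of width max|bag| − 1 = 2, and hence tw(G) ≤ 2.

Yes; width 2.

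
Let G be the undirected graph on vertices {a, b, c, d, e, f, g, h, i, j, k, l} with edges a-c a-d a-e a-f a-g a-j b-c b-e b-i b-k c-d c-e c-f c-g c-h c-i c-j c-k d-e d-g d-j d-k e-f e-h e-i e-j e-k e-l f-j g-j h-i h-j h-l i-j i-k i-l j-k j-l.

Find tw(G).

4

A width-4 tree decomposition is:
Bags: B1 = {b, c, e, i, k}  B2 = {c, e, i, j, k}  B3 = {c, e, h, i, j}  B4 = {c, d, e, j, k}  B5 = {a, c, d, e, j}  B6 = {a, c, e, f, j}  B7 = {a, c, d, g, j}  B8 = {e, h, i, j, l}
Tree: B1–B2, B2–B3, B2–B4, B4–B5, B5–B6, B5–B7, B3–B8
Every bag has size at most 5, so the width is 5 − 1 = 4 and tw(G) ≤ 4. On the other hand G contains the 5-clique {a, c, d, g, j}. A clique must lie in a single bag of any decomposition, so no decomposition can have width below 4. Hence tw(G) = 4 exactly.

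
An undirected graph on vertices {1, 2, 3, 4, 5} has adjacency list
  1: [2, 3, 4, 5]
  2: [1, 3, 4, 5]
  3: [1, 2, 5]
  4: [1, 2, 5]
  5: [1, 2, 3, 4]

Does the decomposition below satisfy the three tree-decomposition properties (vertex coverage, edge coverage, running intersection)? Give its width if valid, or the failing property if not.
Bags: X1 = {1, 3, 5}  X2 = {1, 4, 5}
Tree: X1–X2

A tree decomposition must satisfy three properties: every vertex lies in some bag; for every edge, both endpoints lie together in some bag; and for every vertex, the bags containing it form a connected subtree. Here vertex 2 appears in no bag, so the decomposition is invalid.

No — vertex 2 appears in no bag.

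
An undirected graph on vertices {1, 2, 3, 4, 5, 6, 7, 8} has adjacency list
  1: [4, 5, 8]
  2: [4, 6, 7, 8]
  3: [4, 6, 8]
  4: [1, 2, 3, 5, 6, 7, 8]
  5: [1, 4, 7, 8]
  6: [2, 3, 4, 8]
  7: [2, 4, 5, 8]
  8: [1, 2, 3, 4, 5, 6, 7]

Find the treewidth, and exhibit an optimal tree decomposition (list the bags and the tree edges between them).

Treewidth 3.
One such decomposition:
Bags: B1 = {2, 4, 7, 8}  B2 = {2, 4, 6, 8}  B3 = {4, 5, 7, 8}  B4 = {1, 4, 5, 8}  B5 = {3, 4, 6, 8}
Tree: B1–B2, B1–B3, B3–B4, B2–B5

The largest bag has 4 vertices, giving width 3; this decomposition certifies tw(G) ≤ 3. For the lower bound, the 4 vertices {1, 4, 5, 8} are pairwise adjacent, and any tree decomposition puts a clique entirely inside one bag — forcing width ≥ 3. Combining the bounds, tw(G) = 3.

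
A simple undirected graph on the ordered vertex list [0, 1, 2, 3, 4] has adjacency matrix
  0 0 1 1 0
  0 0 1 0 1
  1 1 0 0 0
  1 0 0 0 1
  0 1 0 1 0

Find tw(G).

2

A width-2 tree decomposition is:
Bags: B1 = {1, 3, 4}  B2 = {0, 1, 3}  B3 = {0, 1, 2}
Tree: B1–B2, B2–B3
Each bag holds 3 vertices, so the decomposition has width 2, which upper-bounds the treewidth. The edges 1–4–3–0–2–1 form a cycle, so G is not a tree and its treewidth is at least 2. Combining the bounds, tw(G) = 2.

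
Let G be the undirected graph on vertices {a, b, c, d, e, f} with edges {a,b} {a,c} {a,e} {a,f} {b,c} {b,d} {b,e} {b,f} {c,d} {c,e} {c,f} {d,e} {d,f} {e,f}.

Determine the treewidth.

4

A width-4 tree decomposition is:
Bags: B1 = {b, c, d, e, f}  B2 = {a, b, c, e, f}
Tree: B1–B2
Every bag has size at most 5, so the width is 5 − 1 = 4 and tw(G) ≤ 4. For the lower bound, the 5 vertices {b, c, d, e, f} are pairwise adjacent, and any tree decomposition puts a clique entirely inside one bag — forcing width ≥ 4. The upper and lower bounds meet at 4, so that is the treewidth.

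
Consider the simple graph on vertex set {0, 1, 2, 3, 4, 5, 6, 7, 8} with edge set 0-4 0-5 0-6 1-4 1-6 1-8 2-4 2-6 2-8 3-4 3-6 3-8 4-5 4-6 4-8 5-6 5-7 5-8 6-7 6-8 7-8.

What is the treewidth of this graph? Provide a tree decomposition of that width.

Every bag has size at most 4, so the width is 4 − 1 = 3 and tw(G) ≤ 3. For the lower bound, the 4 vertices {0, 4, 5, 6} are pairwise adjacent, and any tree decomposition puts a clique entirely inside one bag — forcing width ≥ 3. The upper and lower bounds meet at 3, so that is the treewidth.

Treewidth 3.
One such decomposition:
Bags: B1 = {5, 6, 7, 8}  B2 = {4, 5, 6, 8}  B3 = {3, 4, 6, 8}  B4 = {2, 4, 6, 8}  B5 = {1, 4, 6, 8}  B6 = {0, 4, 5, 6}
Tree: B1–B2, B2–B3, B2–B4, B4–B5, B2–B6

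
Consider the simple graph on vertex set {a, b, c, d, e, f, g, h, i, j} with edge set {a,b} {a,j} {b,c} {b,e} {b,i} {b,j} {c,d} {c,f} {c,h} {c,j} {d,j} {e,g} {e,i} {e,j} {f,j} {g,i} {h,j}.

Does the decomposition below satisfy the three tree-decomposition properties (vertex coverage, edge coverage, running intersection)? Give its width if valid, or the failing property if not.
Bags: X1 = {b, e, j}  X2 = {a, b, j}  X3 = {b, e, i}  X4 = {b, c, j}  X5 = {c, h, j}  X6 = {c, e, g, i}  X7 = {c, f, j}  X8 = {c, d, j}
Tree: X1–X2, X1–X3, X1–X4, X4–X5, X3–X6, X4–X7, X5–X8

No — bags containing vertex c are not connected in the tree.

A tree decomposition must satisfy three properties: every vertex lies in some bag; for every edge, both endpoints lie together in some bag; and for every vertex, the bags containing it form a connected subtree. Here bags containing vertex c are not connected in the tree, so the decomposition is invalid.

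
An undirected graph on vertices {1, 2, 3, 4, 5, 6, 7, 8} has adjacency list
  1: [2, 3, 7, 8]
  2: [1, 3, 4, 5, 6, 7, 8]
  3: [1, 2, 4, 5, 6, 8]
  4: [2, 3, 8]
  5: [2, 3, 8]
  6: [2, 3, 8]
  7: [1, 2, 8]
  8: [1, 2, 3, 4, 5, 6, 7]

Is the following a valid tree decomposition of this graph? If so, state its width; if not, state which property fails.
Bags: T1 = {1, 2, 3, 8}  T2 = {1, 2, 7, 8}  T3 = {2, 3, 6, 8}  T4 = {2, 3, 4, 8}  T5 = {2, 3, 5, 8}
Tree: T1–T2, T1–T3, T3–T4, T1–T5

Every vertex of G appears in some bag (union = {1, 2, 3, 4, 5, 6, 7, 8}); every edge is covered by a bag; and for each vertex v the set of bags containing v is connected in the bag tree. The decomposition is therefore valid. The largest bag has 4 vertices, so the width is 3.

Yes; width 3.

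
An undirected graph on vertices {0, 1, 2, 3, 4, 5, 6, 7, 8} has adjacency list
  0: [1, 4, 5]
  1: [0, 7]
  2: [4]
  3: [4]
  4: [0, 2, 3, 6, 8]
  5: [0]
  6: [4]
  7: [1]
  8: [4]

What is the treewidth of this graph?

A width-1 tree decomposition is:
Bags: B1 = {0, 4}  B2 = {2, 4}  B3 = {4, 6}  B4 = {4, 8}  B5 = {0, 5}  B6 = {0, 1}  B7 = {1, 7}  B8 = {3, 4}
Tree: B1–B2, B1–B3, B3–B4, B1–B5, B1–B6, B6–B7, B4–B8
The largest bag has 2 vertices, giving width 1; this decomposition certifies tw(G) ≤ 1. G has an edge, so its treewidth is at least 1. The upper and lower bounds meet at 1, so that is the treewidth.

1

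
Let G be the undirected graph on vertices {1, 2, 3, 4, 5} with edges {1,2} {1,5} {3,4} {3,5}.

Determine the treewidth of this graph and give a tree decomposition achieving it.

Treewidth 1.
Bags: B1 = {3, 4}  B2 = {3, 5}  B3 = {1, 5}  B4 = {1, 2}
Tree: B1–B2, B2–B3, B3–B4

The largest bag has 2 vertices, giving width 1; this decomposition certifies tw(G) ≤ 1. Any graph with an edge has treewidth ≥ 1, and G has the edge 4–3. The upper and lower bounds meet at 1, so that is the treewidth.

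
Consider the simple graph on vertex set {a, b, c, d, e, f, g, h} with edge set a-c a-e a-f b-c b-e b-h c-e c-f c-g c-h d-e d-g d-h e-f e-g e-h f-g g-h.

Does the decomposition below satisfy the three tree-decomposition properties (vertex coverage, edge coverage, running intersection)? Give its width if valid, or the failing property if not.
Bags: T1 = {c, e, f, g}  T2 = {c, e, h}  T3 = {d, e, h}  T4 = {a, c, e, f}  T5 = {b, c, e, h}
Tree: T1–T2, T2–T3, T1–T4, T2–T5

No — edge (g,h) lies in no bag.

A tree decomposition must satisfy three properties: every vertex lies in some bag; for every edge, both endpoints lie together in some bag; and for every vertex, the bags containing it form a connected subtree. Here edge (g,h) lies in no bag, so the decomposition is invalid.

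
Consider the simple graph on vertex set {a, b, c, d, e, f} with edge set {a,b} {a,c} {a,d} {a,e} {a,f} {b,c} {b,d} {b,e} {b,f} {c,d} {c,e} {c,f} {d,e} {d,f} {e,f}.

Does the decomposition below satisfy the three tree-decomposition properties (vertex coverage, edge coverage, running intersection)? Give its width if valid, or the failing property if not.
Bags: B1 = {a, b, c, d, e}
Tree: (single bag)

A tree decomposition must satisfy three properties: every vertex lies in some bag; for every edge, both endpoints lie together in some bag; and for every vertex, the bags containing it form a connected subtree. Here vertex f appears in no bag, so the decomposition is invalid.

No — vertex f appears in no bag.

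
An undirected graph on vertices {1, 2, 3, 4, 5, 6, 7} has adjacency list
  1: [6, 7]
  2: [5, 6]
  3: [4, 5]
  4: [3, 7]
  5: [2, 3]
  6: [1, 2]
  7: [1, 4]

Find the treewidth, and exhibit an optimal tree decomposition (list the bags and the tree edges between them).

Treewidth 2.
One optimal decomposition is:
Bags: B1 = {1, 6, 7}  B2 = {2, 6, 7}  B3 = {2, 5, 7}  B4 = {3, 5, 7}  B5 = {3, 4, 7}
Tree: B1–B2, B2–B3, B3–B4, B4–B5

Every bag has size at most 3, so the width is 3 − 1 = 2 and tw(G) ≤ 2. Since 7–1–6–2–5–3–4–7 is a cycle in G, G is not acyclic. Forests are exactly the graphs of treewidth ≤ 1, so tw(G) ≥ 2. Therefore the treewidth is 2.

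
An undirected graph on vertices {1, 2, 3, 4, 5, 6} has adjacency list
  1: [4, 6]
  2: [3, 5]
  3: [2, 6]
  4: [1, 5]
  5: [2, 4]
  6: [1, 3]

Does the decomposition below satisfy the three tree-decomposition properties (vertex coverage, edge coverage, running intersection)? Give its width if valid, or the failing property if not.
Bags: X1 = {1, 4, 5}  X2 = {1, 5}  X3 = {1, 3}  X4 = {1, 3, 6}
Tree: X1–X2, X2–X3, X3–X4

A tree decomposition must satisfy three properties: every vertex lies in some bag; for every edge, both endpoints lie together in some bag; and for every vertex, the bags containing it form a connected subtree. Here vertex 2 appears in no bag, so the decomposition is invalid.

No — vertex 2 appears in no bag.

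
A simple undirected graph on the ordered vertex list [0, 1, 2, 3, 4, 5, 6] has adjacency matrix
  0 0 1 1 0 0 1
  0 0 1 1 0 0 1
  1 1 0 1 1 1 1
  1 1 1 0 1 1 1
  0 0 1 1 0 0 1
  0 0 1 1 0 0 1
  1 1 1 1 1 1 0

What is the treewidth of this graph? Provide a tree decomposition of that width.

The largest bag has 4 vertices, giving width 3; this decomposition certifies tw(G) ≤ 3. For the lower bound, the 4 vertices {0, 2, 3, 6} are pairwise adjacent, and any tree decomposition puts a clique entirely inside one bag — forcing width ≥ 3. Hence tw(G) = 3 exactly.

Treewidth 3.
One such decomposition:
Bags: B1 = {2, 3, 4, 6}  B2 = {0, 2, 3, 6}  B3 = {1, 2, 3, 6}  B4 = {2, 3, 5, 6}
Tree: B1–B2, B1–B3, B1–B4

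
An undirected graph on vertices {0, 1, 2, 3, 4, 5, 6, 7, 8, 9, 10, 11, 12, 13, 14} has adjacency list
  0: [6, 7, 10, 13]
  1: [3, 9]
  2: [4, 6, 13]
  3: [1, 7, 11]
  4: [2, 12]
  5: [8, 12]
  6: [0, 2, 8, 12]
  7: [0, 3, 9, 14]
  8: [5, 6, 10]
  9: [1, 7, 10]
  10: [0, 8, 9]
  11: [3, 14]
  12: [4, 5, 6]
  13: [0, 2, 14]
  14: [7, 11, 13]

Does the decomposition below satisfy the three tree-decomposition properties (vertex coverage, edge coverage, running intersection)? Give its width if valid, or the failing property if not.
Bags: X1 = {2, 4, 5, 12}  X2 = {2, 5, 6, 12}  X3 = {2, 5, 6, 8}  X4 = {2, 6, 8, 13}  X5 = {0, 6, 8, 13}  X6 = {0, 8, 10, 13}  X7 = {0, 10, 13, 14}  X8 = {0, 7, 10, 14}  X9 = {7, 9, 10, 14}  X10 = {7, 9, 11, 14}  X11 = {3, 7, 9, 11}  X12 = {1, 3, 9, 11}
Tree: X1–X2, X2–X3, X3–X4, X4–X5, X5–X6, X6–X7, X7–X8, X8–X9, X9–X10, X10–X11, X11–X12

Every vertex of G appears in some bag (union = {0, 1, 2, 3, 4, 5, 6, 7, 8, 9, 10, 11, 12, 13, 14}); every edge is covered by a bag; and for each vertex v the set of bags containing v is connected in the bag tree. The decomposition is therefore valid. The largest bag has 4 vertices, so the width is 3.

Yes; width 3.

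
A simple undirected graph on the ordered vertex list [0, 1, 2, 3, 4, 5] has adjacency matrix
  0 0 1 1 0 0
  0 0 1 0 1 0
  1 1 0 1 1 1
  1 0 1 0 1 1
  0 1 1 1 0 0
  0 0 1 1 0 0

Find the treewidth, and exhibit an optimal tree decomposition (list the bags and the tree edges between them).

Treewidth 2.
Bags: B1 = {1, 2, 4}  B2 = {2, 3, 4}  B3 = {2, 3, 5}  B4 = {0, 2, 3}
Tree: B1–B2, B2–B3, B2–B4

The largest bag has 3 vertices, giving width 2; this decomposition certifies tw(G) ≤ 2. On the other hand G contains the 3-clique {1, 2, 4}. A clique must lie in a single bag of any decomposition, so no decomposition can have width below 2. Hence tw(G) = 2 exactly.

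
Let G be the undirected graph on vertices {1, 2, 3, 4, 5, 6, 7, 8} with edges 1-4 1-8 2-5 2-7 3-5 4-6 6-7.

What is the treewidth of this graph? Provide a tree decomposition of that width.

The largest bag has 2 vertices, giving width 1; this decomposition certifies tw(G) ≤ 1. Any graph with an edge has treewidth ≥ 1, and G has the edge 3–5. The upper and lower bounds meet at 1, so that is the treewidth.

Treewidth 1.
Bags: B1 = {3, 5}  B2 = {2, 5}  B3 = {2, 7}  B4 = {6, 7}  B5 = {4, 6}  B6 = {1, 4}  B7 = {1, 8}
Tree: B1–B2, B2–B3, B3–B4, B4–B5, B5–B6, B6–B7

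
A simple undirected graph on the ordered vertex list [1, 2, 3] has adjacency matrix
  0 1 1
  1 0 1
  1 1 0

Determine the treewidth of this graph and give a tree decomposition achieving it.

Treewidth 2.
One such decomposition:
Bags: B1 = {1, 2, 3}
Tree: (single bag)

A single bag containing all 3 vertices is trivially a valid decomposition of width 2. On the other hand G contains the 3-clique {1, 2, 3}. A clique must lie in a single bag of any decomposition, so no decomposition can have width below 2. The upper and lower bounds meet at 2, so that is the treewidth.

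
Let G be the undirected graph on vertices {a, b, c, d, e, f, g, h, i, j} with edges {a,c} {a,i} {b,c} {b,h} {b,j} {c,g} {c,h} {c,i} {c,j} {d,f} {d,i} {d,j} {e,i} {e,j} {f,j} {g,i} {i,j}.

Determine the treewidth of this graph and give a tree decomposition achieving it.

Every bag has size at most 3, so the width is 3 − 1 = 2 and tw(G) ≤ 2. On the other hand G contains the 3-clique {b, c, h}. A clique must lie in a single bag of any decomposition, so no decomposition can have width below 2. Hence tw(G) = 2 exactly.

Treewidth 2.
One such decomposition:
Bags: B1 = {d, i, j}  B2 = {c, i, j}  B3 = {b, c, j}  B4 = {e, i, j}  B5 = {d, f, j}  B6 = {a, c, i}  B7 = {b, c, h}  B8 = {c, g, i}
Tree: B1–B2, B2–B3, B1–B4, B1–B5, B2–B6, B3–B7, B2–B8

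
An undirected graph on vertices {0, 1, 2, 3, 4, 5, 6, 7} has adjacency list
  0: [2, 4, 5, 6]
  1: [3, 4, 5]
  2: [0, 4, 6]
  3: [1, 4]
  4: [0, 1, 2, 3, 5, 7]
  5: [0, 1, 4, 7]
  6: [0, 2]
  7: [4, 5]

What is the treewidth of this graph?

A width-2 tree decomposition is:
Bags: B1 = {4, 5, 7}  B2 = {1, 4, 5}  B3 = {0, 4, 5}  B4 = {1, 3, 4}  B5 = {0, 2, 4}  B6 = {0, 2, 6}
Tree: B1–B2, B2–B3, B2–B4, B3–B5, B5–B6
Each bag holds 3 vertices, so the decomposition has width 2, which upper-bounds the treewidth. On the other hand G contains the 3-clique {0, 2, 4}. A clique must lie in a single bag of any decomposition, so no decomposition can have width below 2. Hence tw(G) = 2 exactly.

2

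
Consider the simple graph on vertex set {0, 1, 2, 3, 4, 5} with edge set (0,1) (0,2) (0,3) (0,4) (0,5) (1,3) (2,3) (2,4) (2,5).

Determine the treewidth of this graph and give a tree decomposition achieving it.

Treewidth 2.
Bags: B1 = {0, 2, 5}  B2 = {0, 2, 4}  B3 = {0, 2, 3}  B4 = {0, 1, 3}
Tree: B1–B2, B1–B3, B3–B4

Each bag holds 3 vertices, so the decomposition has width 2, which upper-bounds the treewidth. Conversely, {0, 1, 3} is a clique of size 3, and the vertices of any clique must share a bag in every tree decomposition; so some bag has ≥ 3 vertices and tw(G) ≥ 2. Therefore the treewidth is 2.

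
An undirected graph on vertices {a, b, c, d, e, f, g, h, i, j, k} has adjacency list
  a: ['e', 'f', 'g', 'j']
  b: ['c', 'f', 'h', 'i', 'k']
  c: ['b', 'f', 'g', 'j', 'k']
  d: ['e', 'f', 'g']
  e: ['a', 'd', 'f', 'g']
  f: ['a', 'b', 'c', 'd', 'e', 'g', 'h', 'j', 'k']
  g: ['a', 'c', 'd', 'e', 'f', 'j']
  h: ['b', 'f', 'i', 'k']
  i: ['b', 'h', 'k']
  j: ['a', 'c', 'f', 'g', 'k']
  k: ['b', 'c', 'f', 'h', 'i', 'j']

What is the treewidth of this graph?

3

A width-3 tree decomposition is:
Bags: B1 = {c, f, j, k}  B2 = {c, f, g, j}  B3 = {a, f, g, j}  B4 = {b, c, f, k}  B5 = {a, e, f, g}  B6 = {d, e, f, g}  B7 = {b, f, h, k}  B8 = {b, h, i, k}
Tree: B1–B2, B2–B3, B1–B4, B3–B5, B5–B6, B4–B7, B7–B8
The largest bag has 4 vertices, giving width 3; this decomposition certifies tw(G) ≤ 3. On the other hand G contains the 4-clique {d, e, f, g}. A clique must lie in a single bag of any decomposition, so no decomposition can have width below 3. Hence tw(G) = 3 exactly.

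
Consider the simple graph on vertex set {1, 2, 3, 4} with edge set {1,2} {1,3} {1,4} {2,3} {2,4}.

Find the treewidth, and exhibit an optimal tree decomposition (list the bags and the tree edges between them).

Every bag has size at most 3, so the width is 3 − 1 = 2 and tw(G) ≤ 2. Conversely, {1, 2, 3} is a clique of size 3, and the vertices of any clique must share a bag in every tree decomposition; so some bag has ≥ 3 vertices and tw(G) ≥ 2. Combining the bounds, tw(G) = 2.

Treewidth 2.
One such decomposition:
Bags: B1 = {1, 2, 3}  B2 = {1, 2, 4}
Tree: B1–B2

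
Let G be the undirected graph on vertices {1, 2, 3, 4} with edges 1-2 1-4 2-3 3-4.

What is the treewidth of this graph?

2

A width-2 tree decomposition is:
Bags: B1 = {1, 2, 4}  B2 = {2, 3, 4}
Tree: B1–B2
Every bag has size at most 3, so the width is 3 − 1 = 2 and tw(G) ≤ 2. For the lower bound, G contains the cycle 4–1–2–3–4, so G is not a forest; only forests have treewidth ≤ 1, hence tw(G) ≥ 2. Hence tw(G) = 2 exactly.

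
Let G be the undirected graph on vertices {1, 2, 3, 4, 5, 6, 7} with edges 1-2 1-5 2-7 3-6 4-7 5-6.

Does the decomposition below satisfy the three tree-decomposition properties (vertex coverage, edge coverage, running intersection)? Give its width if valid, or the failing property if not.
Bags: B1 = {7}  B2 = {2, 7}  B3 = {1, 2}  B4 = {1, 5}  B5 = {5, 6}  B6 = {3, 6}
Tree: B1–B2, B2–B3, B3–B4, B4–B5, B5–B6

A tree decomposition must satisfy three properties: every vertex lies in some bag; for every edge, both endpoints lie together in some bag; and for every vertex, the bags containing it form a connected subtree. Here vertex 4 appears in no bag, so the decomposition is invalid.

No — vertex 4 appears in no bag.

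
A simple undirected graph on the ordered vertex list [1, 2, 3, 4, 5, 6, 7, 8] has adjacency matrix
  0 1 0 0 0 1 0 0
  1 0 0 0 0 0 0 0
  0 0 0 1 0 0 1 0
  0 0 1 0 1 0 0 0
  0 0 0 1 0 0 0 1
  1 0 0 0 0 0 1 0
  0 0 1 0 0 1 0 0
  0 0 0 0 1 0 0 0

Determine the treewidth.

A width-1 tree decomposition is:
Bags: B1 = {1, 2}  B2 = {1, 6}  B3 = {6, 7}  B4 = {3, 7}  B5 = {3, 4}  B6 = {4, 5}  B7 = {5, 8}
Tree: B1–B2, B2–B3, B3–B4, B4–B5, B5–B6, B6–B7
Every bag has size at most 2, so the width is 2 − 1 = 1 and tw(G) ≤ 1. Any graph with an edge has treewidth ≥ 1, and G has the edge 2–1. Combining the bounds, tw(G) = 1.

1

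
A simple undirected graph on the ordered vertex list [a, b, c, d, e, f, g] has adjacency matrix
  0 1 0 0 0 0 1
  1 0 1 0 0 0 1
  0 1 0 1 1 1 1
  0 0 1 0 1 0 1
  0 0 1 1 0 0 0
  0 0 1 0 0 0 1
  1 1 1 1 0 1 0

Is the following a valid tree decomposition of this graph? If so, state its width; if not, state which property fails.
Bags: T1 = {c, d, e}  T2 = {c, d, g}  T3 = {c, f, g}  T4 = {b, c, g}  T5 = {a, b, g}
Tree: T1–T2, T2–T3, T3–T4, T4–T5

Every vertex of G appears in some bag (union = {a, b, c, d, e, f, g}); every edge is covered by a bag; and for each vertex v the set of bags containing v is connected in the bag tree. The decomposition is therefore valid. The largest bag has 3 vertices, so the width is 2.

Yes; width 2.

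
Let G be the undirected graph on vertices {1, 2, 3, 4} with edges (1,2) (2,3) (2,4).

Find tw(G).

1

A width-1 tree decomposition is:
Bags: B1 = {2, 4}  B2 = {2, 3}  B3 = {1, 2}
Tree: B1–B2, B2–B3
The largest bag has 2 vertices, giving width 1; this decomposition certifies tw(G) ≤ 1. Any graph with an edge has treewidth ≥ 1, and G has the edge 4–2. The upper and lower bounds meet at 1, so that is the treewidth.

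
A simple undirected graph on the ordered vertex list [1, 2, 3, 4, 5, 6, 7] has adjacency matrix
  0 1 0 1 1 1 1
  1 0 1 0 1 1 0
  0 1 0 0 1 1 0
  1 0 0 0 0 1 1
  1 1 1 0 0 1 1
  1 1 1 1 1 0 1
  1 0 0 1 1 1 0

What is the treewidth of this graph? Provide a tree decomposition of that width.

Treewidth 3.
Bags: B1 = {1, 5, 6, 7}  B2 = {1, 4, 6, 7}  B3 = {1, 2, 5, 6}  B4 = {2, 3, 5, 6}
Tree: B1–B2, B1–B3, B3–B4

Every bag has size at most 4, so the width is 4 − 1 = 3 and tw(G) ≤ 3. Conversely, {1, 4, 6, 7} is a clique of size 4, and the vertices of any clique must share a bag in every tree decomposition; so some bag has ≥ 4 vertices and tw(G) ≥ 3. Therefore the treewidth is 3.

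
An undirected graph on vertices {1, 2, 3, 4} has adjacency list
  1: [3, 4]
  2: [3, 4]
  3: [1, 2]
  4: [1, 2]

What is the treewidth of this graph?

A width-2 tree decomposition is:
Bags: B1 = {1, 2, 3}  B2 = {1, 2, 4}
Tree: B1–B2
Each bag holds 3 vertices, so the decomposition has width 2, which upper-bounds the treewidth. For the lower bound, G contains the cycle 1–3–2–4–1, so G is not a forest; only forests have treewidth ≤ 1, hence tw(G) ≥ 2. The upper and lower bounds meet at 2, so that is the treewidth.

2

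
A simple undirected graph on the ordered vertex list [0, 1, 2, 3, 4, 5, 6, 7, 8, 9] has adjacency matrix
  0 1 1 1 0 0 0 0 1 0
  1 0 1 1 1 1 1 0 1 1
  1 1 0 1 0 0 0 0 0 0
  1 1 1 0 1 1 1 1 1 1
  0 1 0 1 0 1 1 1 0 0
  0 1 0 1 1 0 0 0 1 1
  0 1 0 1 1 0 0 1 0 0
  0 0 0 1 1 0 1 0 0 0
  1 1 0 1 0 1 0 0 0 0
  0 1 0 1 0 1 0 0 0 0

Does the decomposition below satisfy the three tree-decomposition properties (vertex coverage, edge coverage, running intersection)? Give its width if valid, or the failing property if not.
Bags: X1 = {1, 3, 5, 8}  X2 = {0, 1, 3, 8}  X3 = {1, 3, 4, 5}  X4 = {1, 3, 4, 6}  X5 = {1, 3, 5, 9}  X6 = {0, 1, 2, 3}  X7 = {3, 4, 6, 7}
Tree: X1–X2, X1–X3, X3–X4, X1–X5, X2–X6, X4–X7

Yes; width 3.

Every vertex of G appears in some bag (union = {0, 1, 2, 3, 4, 5, 6, 7, 8, 9}); every edge is covered by a bag; and for each vertex v the set of bags containing v is connected in the bag tree. The decomposition is therefore valid. The largest bag has 4 vertices, so the width is 3.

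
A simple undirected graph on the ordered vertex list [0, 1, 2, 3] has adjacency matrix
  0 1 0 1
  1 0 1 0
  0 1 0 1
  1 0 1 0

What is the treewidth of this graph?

2

A width-2 tree decomposition is:
Bags: B1 = {1, 2, 3}  B2 = {0, 1, 3}
Tree: B1–B2
Every bag has size at most 3, so the width is 3 − 1 = 2 and tw(G) ≤ 2. Since 3–2–1–0–3 is a cycle in G, G is not acyclic. Forests are exactly the graphs of treewidth ≤ 1, so tw(G) ≥ 2. Hence tw(G) = 2 exactly.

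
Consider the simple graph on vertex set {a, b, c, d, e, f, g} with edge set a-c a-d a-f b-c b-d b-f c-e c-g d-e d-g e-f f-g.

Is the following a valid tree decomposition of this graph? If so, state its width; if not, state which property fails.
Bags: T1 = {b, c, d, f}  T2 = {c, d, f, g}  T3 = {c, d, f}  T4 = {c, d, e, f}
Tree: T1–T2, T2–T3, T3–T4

A tree decomposition must satisfy three properties: every vertex lies in some bag; for every edge, both endpoints lie together in some bag; and for every vertex, the bags containing it form a connected subtree. Here vertex a appears in no bag, so the decomposition is invalid.

No — vertex a appears in no bag.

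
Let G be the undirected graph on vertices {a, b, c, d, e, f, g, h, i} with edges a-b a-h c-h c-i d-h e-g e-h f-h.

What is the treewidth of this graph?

A width-1 tree decomposition is:
Bags: B1 = {a, h}  B2 = {a, b}  B3 = {e, h}  B4 = {f, h}  B5 = {c, h}  B6 = {c, i}  B7 = {d, h}  B8 = {e, g}
Tree: B1–B2, B1–B3, B3–B4, B4–B5, B5–B6, B5–B7, B3–B8
The largest bag has 2 vertices, giving width 1; this decomposition certifies tw(G) ≤ 1. G has an edge, so its treewidth is at least 1. The upper and lower bounds meet at 1, so that is the treewidth.

1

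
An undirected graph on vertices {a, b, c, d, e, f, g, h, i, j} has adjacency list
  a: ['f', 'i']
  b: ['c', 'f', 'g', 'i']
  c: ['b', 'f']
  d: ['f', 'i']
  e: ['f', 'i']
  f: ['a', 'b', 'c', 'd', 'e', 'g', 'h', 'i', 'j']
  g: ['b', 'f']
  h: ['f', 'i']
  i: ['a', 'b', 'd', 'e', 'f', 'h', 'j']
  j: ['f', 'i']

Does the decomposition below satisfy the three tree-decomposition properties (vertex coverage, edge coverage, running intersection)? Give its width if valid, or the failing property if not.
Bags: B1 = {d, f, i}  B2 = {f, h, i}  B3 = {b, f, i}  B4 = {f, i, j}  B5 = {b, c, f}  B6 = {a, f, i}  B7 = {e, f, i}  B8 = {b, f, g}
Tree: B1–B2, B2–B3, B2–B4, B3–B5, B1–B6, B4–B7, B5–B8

Yes; width 2.

Checking the three conditions: (i) the bags cover all of {a, b, c, d, e, f, g, h, i, j}; (ii) for each edge, some bag contains both endpoints; (iii) the bags containing any fixed vertex form a subtree. All hold, so the decomposition is valid with width 3 − 1 = 2.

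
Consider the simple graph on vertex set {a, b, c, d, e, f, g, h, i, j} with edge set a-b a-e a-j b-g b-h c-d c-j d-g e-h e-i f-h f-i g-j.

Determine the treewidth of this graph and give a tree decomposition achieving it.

Each bag holds 3 vertices, so the decomposition has width 2, which upper-bounds the treewidth. Since c–d–g–j–c is a cycle in G, G is not acyclic. Forests are exactly the graphs of treewidth ≤ 1, so tw(G) ≥ 2. The upper and lower bounds meet at 2, so that is the treewidth.

Treewidth 2.
Bags: B1 = {c, d, j}  B2 = {d, g, j}  B3 = {a, g, j}  B4 = {a, b, g}  B5 = {a, b, e}  B6 = {b, e, h}  B7 = {e, h, i}  B8 = {f, h, i}
Tree: B1–B2, B2–B3, B3–B4, B4–B5, B5–B6, B6–B7, B7–B8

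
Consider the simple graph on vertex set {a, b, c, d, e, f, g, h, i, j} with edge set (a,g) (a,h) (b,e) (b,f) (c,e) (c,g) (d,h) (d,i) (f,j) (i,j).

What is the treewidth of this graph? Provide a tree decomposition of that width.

The largest bag has 3 vertices, giving width 2; this decomposition certifies tw(G) ≤ 2. Since j–f–b–e–c–g–a–h–d–i–j is a cycle in G, G is not acyclic. Forests are exactly the graphs of treewidth ≤ 1, so tw(G) ≥ 2. The upper and lower bounds meet at 2, so that is the treewidth.

Treewidth 2.
One optimal decomposition is:
Bags: B1 = {b, f, j}  B2 = {b, e, j}  B3 = {c, e, j}  B4 = {c, g, j}  B5 = {a, g, j}  B6 = {a, h, j}  B7 = {d, h, j}  B8 = {d, i, j}
Tree: B1–B2, B2–B3, B3–B4, B4–B5, B5–B6, B6–B7, B7–B8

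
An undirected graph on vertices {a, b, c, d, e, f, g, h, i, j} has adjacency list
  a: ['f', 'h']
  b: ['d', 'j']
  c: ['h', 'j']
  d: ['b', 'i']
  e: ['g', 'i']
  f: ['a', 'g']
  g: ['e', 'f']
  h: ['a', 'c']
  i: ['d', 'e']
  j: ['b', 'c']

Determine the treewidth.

2

A width-2 tree decomposition is:
Bags: B1 = {a, f, h}  B2 = {f, g, h}  B3 = {e, g, h}  B4 = {e, h, i}  B5 = {d, h, i}  B6 = {b, d, h}  B7 = {b, h, j}  B8 = {c, h, j}
Tree: B1–B2, B2–B3, B3–B4, B4–B5, B5–B6, B6–B7, B7–B8
Every bag has size at most 3, so the width is 3 − 1 = 2 and tw(G) ≤ 2. For the lower bound, G contains the cycle h–a–f–g–e–i–d–b–j–c–h, so G is not a forest; only forests have treewidth ≤ 1, hence tw(G) ≥ 2. Hence tw(G) = 2 exactly.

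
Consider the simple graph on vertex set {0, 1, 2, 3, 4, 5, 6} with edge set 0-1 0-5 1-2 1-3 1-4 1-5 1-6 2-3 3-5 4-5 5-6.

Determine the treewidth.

A width-2 tree decomposition is:
Bags: B1 = {1, 5, 6}  B2 = {1, 4, 5}  B3 = {0, 1, 5}  B4 = {1, 3, 5}  B5 = {1, 2, 3}
Tree: B1–B2, B2–B3, B2–B4, B4–B5
Every bag has size at most 3, so the width is 3 − 1 = 2 and tw(G) ≤ 2. For the lower bound, the 3 vertices {1, 2, 3} are pairwise adjacent, and any tree decomposition puts a clique entirely inside one bag — forcing width ≥ 2. Therefore the treewidth is 2.

2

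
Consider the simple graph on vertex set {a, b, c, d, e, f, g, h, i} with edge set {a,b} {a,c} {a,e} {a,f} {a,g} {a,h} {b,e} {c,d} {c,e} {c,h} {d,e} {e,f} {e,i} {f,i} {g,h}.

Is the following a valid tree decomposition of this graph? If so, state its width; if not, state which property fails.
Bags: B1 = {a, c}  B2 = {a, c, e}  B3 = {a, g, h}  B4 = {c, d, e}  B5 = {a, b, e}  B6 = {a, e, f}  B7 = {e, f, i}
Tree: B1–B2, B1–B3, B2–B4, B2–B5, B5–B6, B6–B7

No — edge (h,c) lies in no bag.

A tree decomposition must satisfy three properties: every vertex lies in some bag; for every edge, both endpoints lie together in some bag; and for every vertex, the bags containing it form a connected subtree. Here edge (h,c) lies in no bag, so the decomposition is invalid.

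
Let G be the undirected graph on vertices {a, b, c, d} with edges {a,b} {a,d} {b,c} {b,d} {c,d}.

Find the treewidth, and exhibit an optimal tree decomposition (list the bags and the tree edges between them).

Treewidth 2.
One such decomposition:
Bags: B1 = {a, b, d}  B2 = {b, c, d}
Tree: B1–B2

Every bag has size at most 3, so the width is 3 − 1 = 2 and tw(G) ≤ 2. For the lower bound, the 3 vertices {b, c, d} are pairwise adjacent, and any tree decomposition puts a clique entirely inside one bag — forcing width ≥ 2. The upper and lower bounds meet at 2, so that is the treewidth.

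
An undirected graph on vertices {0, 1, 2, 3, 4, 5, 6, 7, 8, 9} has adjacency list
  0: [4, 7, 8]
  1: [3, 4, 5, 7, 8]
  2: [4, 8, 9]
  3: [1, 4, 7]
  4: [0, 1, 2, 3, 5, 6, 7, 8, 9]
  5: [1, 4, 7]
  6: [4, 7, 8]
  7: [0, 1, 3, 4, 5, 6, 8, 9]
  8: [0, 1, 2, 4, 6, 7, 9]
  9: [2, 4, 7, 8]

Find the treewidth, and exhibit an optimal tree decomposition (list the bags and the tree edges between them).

Treewidth 3.
One such decomposition:
Bags: B1 = {1, 4, 7, 8}  B2 = {0, 4, 7, 8}  B3 = {4, 7, 8, 9}  B4 = {2, 4, 8, 9}  B5 = {1, 3, 4, 7}  B6 = {4, 6, 7, 8}  B7 = {1, 4, 5, 7}
Tree: B1–B2, B2–B3, B3–B4, B1–B5, B3–B6, B5–B7

Each bag holds 4 vertices, so the decomposition has width 3, which upper-bounds the treewidth. Conversely, {2, 4, 8, 9} is a clique of size 4, and the vertices of any clique must share a bag in every tree decomposition; so some bag has ≥ 4 vertices and tw(G) ≥ 3. The upper and lower bounds meet at 3, so that is the treewidth.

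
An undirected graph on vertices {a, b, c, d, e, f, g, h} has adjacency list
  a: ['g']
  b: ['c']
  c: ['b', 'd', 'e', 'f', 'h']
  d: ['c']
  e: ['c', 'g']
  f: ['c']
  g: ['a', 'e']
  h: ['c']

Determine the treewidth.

1

A width-1 tree decomposition is:
Bags: B1 = {c, e}  B2 = {c, h}  B3 = {e, g}  B4 = {c, d}  B5 = {a, g}  B6 = {b, c}  B7 = {c, f}
Tree: B1–B2, B1–B3, B1–B4, B3–B5, B2–B6, B2–B7
The largest bag has 2 vertices, giving width 1; this decomposition certifies tw(G) ≤ 1. G has an edge, so its treewidth is at least 1. Hence tw(G) = 1 exactly.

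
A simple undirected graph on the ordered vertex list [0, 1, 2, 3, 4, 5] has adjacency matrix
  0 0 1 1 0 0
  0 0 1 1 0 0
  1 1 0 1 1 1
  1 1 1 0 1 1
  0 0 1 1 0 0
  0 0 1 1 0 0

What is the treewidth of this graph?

2

A width-2 tree decomposition is:
Bags: B1 = {1, 2, 3}  B2 = {2, 3, 4}  B3 = {0, 2, 3}  B4 = {2, 3, 5}
Tree: B1–B2, B2–B3, B1–B4
Each bag holds 3 vertices, so the decomposition has width 2, which upper-bounds the treewidth. Conversely, {0, 2, 3} is a clique of size 3, and the vertices of any clique must share a bag in every tree decomposition; so some bag has ≥ 3 vertices and tw(G) ≥ 2. Combining the bounds, tw(G) = 2.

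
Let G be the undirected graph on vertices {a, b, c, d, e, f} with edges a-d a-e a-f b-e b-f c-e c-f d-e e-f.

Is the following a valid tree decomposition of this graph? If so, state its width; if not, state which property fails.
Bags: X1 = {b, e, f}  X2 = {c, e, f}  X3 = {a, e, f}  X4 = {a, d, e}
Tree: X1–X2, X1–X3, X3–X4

Vertex coverage: the bags together contain {a, b, c, d, e, f}, the full vertex set. Edge coverage: each edge of G has both endpoints in at least one bag. Running intersection: for every vertex, the bags containing it form a connected subtree. All three properties hold, so this is a valid tree decomposition of width max|bag| − 1 = 2, and hence tw(G) ≤ 2.

Yes; width 2.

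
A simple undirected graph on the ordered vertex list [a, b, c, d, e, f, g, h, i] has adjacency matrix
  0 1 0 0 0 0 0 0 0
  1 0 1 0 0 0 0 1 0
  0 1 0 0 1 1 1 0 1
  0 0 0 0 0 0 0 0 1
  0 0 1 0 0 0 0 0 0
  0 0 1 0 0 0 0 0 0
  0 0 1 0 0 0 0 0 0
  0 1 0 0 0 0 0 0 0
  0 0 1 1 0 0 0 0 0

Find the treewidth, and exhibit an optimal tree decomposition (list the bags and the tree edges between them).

Every bag has size at most 2, so the width is 2 − 1 = 1 and tw(G) ≤ 1. Any graph with an edge has treewidth ≥ 1, and G has the edge b–c. The upper and lower bounds meet at 1, so that is the treewidth.

Treewidth 1.
One such decomposition:
Bags: B1 = {b, c}  B2 = {b, h}  B3 = {c, f}  B4 = {c, i}  B5 = {d, i}  B6 = {a, b}  B7 = {c, g}  B8 = {c, e}
Tree: B1–B2, B1–B3, B3–B4, B4–B5, B2–B6, B3–B7, B7–B8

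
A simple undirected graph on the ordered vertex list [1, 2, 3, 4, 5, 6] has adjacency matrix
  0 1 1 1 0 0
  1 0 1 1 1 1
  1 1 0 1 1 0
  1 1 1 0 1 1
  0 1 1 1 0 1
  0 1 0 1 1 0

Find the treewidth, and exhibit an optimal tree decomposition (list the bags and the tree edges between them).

Treewidth 3.
One optimal decomposition is:
Bags: B1 = {2, 3, 4, 5}  B2 = {2, 4, 5, 6}  B3 = {1, 2, 3, 4}
Tree: B1–B2, B1–B3

Each bag holds 4 vertices, so the decomposition has width 3, which upper-bounds the treewidth. For the lower bound, the 4 vertices {1, 2, 3, 4} are pairwise adjacent, and any tree decomposition puts a clique entirely inside one bag — forcing width ≥ 3. Combining the bounds, tw(G) = 3.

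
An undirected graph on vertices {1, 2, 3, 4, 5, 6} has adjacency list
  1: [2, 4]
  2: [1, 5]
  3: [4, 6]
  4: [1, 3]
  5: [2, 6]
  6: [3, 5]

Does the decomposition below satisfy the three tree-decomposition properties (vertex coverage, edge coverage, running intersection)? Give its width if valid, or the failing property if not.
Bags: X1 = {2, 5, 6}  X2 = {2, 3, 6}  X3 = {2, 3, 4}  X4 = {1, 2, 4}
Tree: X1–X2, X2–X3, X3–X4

Yes; width 2.

Every vertex of G appears in some bag (union = {1, 2, 3, 4, 5, 6}); every edge is covered by a bag; and for each vertex v the set of bags containing v is connected in the bag tree. The decomposition is therefore valid. The largest bag has 3 vertices, so the width is 2.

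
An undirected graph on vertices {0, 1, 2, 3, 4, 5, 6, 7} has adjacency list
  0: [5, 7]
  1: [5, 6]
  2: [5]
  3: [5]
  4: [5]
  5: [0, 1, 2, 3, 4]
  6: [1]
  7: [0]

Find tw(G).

1

A width-1 tree decomposition is:
Bags: B1 = {1, 5}  B2 = {2, 5}  B3 = {1, 6}  B4 = {0, 5}  B5 = {4, 5}  B6 = {0, 7}  B7 = {3, 5}
Tree: B1–B2, B1–B3, B1–B4, B4–B5, B4–B6, B5–B7
Every bag has size at most 2, so the width is 2 − 1 = 1 and tw(G) ≤ 1. Since G has at least one edge (e.g. 5–1), it is not an edgeless graph, so tw(G) ≥ 1. Therefore the treewidth is 1.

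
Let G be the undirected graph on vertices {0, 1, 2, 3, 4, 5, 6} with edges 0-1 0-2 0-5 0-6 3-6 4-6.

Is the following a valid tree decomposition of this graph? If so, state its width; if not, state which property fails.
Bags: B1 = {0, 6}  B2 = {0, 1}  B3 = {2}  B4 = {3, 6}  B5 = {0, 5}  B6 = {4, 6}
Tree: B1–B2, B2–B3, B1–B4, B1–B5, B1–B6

No — edge (0,2) lies in no bag.

A tree decomposition must satisfy three properties: every vertex lies in some bag; for every edge, both endpoints lie together in some bag; and for every vertex, the bags containing it form a connected subtree. Here edge (0,2) lies in no bag, so the decomposition is invalid.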